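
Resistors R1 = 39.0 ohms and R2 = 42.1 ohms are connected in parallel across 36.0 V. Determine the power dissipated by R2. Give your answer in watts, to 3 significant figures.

30.8 W

Each parallel branch sees the full supply voltage, so P = V²/R applies directly to the target branch.
P_R2 = V² / R2 = (36.0)² / 42.1 Ω = 30.78 W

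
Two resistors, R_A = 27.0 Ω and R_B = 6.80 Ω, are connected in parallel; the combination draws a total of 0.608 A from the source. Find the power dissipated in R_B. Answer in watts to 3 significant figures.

1.60 W

Only the total current is stated, so first find the parallel equivalent to get the voltage across the combination.
1/R_eq = 1/27.0 + 1/6.80 ⇒ R_eq = 5.432 Ω
V = I_total × R_eq = 0.6080 × 5.432 = 3.303 V
P_R_B = V² / R_B = (3.303)² / 6.80 = 1.604 W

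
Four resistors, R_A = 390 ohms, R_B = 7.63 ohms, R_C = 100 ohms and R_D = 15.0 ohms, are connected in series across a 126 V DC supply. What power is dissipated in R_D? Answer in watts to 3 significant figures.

0.906 W

Every series element carries the same I. Get I from the total resistance, then P = I² × R_D.
R_total = 390 + 7.63 + 100 + 15.0 = 512.6 Ω
I = V / R_total = 126 / 512.6 = 0.2458 A
P_R_D = I² × R_D = (0.2458)² × 15.0 = 0.9062 W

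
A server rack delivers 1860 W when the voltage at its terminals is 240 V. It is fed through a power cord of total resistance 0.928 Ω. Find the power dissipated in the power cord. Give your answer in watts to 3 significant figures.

55.7 W

The power cord and load are in series, so the same current flows in both; the loss is I²R_line.
I = P / V = 1860 / 240 = 7.750 A through the power cord.
P_line = I² R_line = (7.750)² × 0.928 = 55.74 W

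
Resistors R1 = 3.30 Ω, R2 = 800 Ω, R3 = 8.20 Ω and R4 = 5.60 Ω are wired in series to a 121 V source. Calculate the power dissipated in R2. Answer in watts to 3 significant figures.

17.5 W

In a series string the same current flows through every resistor — find that current, then P = I²R for the one we want.
R_total = 3.30 + 800 + 8.20 + 5.60 = 817.1 Ω
I = V / R_total = 121 / 817.1 = 0.1481 A
P_R2 = I² × R2 = (0.1481)² × 800 = 17.54 W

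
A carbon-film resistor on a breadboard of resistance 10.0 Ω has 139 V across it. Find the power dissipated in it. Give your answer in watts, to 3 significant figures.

With V across and R both known, P = V²/R gives the dissipation directly.
P = (139 V)² / 10.0 Ω = 1932 W

1930 W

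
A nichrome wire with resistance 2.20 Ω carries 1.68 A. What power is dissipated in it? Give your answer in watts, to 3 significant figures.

The current through and the resistance of the element are both given; use P = I²R.
P = (1.680 A)² × 2.20 Ω = 6.209 W

6.21 W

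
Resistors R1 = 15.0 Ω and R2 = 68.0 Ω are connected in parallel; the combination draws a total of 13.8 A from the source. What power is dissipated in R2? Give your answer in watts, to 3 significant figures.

The branches share the same voltage, but only the total current is given — find V from the equivalent resistance first.
1/R_eq = 1/15.0 + 1/68.0 ⇒ R_eq = 12.29 Ω
V = I_total × R_eq = 13.80 × 12.29 = 169.6 V
P_R2 = V² / R2 = (169.6)² / 68.0 = 423.0 W

423 W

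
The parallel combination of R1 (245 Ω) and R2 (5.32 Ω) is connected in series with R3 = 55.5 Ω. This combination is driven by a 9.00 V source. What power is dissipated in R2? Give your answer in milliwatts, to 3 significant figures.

Reduce the parallel combination to a single R_p; the circuit then becomes R_p in series with the remaining resistor.
R_p = (245×5.32)/(245+5.32) = 5.207 Ω
R_total = R_p + 55.5 = 5.207 + 55.5 = 60.71 Ω
I = V / R_total = 9.00 / 60.71 = 0.1483 A
Voltage across the parallel pair: V_p = I × R_p = 0.1483 × 5.207 = 0.7719 V
R2 sits across V_p; its power is V_p²/R.
P_R2 = (0.7719)² / 5.32 = 0.1120 W

112 mW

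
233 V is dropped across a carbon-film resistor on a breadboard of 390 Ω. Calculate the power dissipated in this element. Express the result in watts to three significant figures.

139 W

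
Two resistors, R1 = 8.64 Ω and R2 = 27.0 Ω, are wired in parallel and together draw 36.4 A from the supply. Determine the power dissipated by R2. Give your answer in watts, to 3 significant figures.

2100 W

We need the common branch voltage; get it from I_total × R_eq, then P = V²/R for the branch.
1/R_eq = 1/8.64 + 1/27.0 ⇒ R_eq = 6.545 Ω
V = I_total × R_eq = 36.40 × 6.545 = 238.3 V
P_R2 = V² / R2 = (238.3)² / 27.0 = 2102 W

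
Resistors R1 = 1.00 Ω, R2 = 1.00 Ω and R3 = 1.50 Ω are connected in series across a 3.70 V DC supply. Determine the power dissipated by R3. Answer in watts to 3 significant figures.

1.68 W

Series elements share the same current, so find I first, then use P = I²R.
R_total = 1.00 + 1.00 + 1.50 = 3.500 Ω
I = V / R_total = 3.70 / 3.500 = 1.057 A
P_R3 = I² × R3 = (1.057)² × 1.50 = 1.676 W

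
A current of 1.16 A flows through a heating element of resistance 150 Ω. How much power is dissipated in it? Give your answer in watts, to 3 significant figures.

With I and R stated, P = I²R applies in one step.
P = (1.160 A)² × 150 Ω = 201.8 W

202 W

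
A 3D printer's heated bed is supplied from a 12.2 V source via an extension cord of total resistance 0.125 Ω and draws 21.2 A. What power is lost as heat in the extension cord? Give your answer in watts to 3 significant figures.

Only the current and the line resistance are needed for the I²R loss.
The extension cord carries the full 21.2 A.
P_line = I² R_line = (21.20)² × 0.125 = 56.18 W

56.2 W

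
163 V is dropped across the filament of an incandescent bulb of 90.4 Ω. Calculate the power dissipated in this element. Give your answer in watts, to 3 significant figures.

294 W

With V across and R both known, P = V²/R gives the dissipation directly.
P = (163 V)² / 90.4 Ω = 293.9 W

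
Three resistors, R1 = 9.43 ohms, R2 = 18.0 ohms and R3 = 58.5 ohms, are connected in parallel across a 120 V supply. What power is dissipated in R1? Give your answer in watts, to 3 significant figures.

1530 W

Each parallel branch sees the full supply voltage, so P = V²/R applies directly to the target branch.
P_R1 = V² / R1 = (120)² / 9.43 Ω = 1527 W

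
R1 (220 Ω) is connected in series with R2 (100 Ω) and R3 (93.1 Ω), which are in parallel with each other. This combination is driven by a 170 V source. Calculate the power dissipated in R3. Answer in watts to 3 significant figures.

Collapse R2‖R3 to a single equivalent, reducing the network to two series elements.
R_p = (100×93.1)/(100+93.1) = 48.21 Ω
R_total = 220 + 48.21 = 268.2 Ω
I = V / R_total = 170 / 268.2 = 0.6338 A
Voltage across the parallel pair: V_p = I × R_p = 0.6338 × 48.21 = 30.56 V
With V_p across R3, its power is V_p²/R3.
P_R3 = (30.56)² / 93.1 = 10.03 W

10.0 W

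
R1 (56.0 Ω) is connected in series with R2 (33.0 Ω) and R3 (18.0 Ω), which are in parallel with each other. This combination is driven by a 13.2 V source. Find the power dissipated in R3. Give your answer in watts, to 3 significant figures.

0.287 W

Reduce the parallel pair to R_p first; the network is then a simple series string.
R_p = (33.0×18.0)/(33.0+18.0) = 11.65 Ω
R_total = 56.0 + 11.65 = 67.65 Ω
I = V / R_total = 13.2 / 67.65 = 0.1951 A
Voltage across the parallel pair: V_p = I × R_p = 0.1951 × 11.65 = 2.273 V
R3 is across V_p, so use P = V²/R for that branch.
P_R3 = (2.273)² / 18.0 = 0.2870 W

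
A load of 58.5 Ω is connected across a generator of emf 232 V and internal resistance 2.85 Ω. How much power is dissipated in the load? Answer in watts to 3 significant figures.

837 W

The internal resistance and the load are in series, so the same I flows through both; get I from ε/(r+R), then I²R for the load.
I = ε / (r + R) = 232 / (2.85 + 58.5) = 3.782 A
P_load = I² R = (3.782)² × 58.5 = 836.6 W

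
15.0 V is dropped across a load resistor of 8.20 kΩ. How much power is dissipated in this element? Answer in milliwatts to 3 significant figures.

Voltage and resistance are given, so P = V²/R is the one-step route.
P = (15.0 V)² / 8200 Ω = 0.02744 W

27.4 mW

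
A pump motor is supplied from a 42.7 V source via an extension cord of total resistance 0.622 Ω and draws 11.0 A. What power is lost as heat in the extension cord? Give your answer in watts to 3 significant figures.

The extension cord is a series resistance carrying the load current; its dissipation is I²R_line.
The extension cord carries the full 11.0 A.
P_line = I² R_line = (11.00)² × 0.622 = 75.26 W

75.3 W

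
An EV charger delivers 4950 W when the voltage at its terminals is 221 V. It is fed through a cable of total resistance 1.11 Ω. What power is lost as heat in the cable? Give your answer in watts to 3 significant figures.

557 W

Line loss is just I²R for the cable — we know both I and R_line directly.
I = P / V = 4950 / 221 = 22.40 A through the cable.
P_line = I² R_line = (22.40)² × 1.11 = 556.9 W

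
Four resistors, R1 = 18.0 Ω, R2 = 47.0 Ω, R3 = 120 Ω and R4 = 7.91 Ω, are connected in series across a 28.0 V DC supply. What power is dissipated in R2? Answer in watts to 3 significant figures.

0.990 W

The current is common to all series resistors; compute it, then apply P = I²R for the target.
R_total = 18.0 + 47.0 + 120 + 7.91 = 192.9 Ω
I = V / R_total = 28.0 / 192.9 = 0.1451 A
P_R2 = I² × R2 = (0.1451)² × 47.0 = 0.9902 W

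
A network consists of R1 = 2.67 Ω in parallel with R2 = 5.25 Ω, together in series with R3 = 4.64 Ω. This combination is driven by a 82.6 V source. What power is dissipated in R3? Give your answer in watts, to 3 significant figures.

Collapse the R1‖R2 pair into one equivalent R_p; then R_p and R3 form a series string.
R_p = (2.67×5.25)/(2.67+5.25) = 1.770 Ω
R_total = R_p + 4.64 = 1.770 + 4.64 = 6.410 Ω
I = V / R_total = 82.6 / 6.410 = 12.89 A
R3 carries the full series current, so P = I²R.
P_R3 = (12.89)² × 4.64 = 770.5 W

771 W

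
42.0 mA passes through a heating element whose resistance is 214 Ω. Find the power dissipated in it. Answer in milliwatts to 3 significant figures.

377 mW

Current and resistance are given, so P = I²R is the direct form.
P = (0.04200 A)² × 214 Ω = 0.3775 W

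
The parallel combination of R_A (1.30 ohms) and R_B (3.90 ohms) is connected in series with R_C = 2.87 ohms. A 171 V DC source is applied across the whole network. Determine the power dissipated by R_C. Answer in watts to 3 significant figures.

Reduce the parallel combination to a single R_p; the circuit then becomes R_p in series with the remaining resistor.
R_p = (1.30×3.90)/(1.30+3.90) = 0.9750 Ω
R_total = R_p + 2.87 = 0.9750 + 2.87 = 3.845 Ω
I = V / R_total = 171 / 3.845 = 44.47 A
R_C is the series element, so its power is I²R.
P_R_C = (44.47)² × 2.87 = 5677 W

5680 W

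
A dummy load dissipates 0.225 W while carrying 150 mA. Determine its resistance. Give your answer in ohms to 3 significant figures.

10.0 Ω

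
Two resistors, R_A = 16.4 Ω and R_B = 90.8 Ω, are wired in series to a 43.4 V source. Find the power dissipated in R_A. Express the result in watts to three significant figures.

The current is common to all series resistors; compute it, then apply P = I²R for the target.
R_total = 16.4 + 90.8 = 107.2 Ω
I = V / R_total = 43.4 / 107.2 = 0.4049 A
P_R_A = I² × R_A = (0.4049)² × 16.4 = 2.688 W

2.69 W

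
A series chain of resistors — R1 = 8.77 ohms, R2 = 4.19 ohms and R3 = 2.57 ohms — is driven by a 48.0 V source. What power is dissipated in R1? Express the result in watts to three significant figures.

83.8 W

Since the resistors are in series they all carry the loop current I = V/R_total; the power in any one is I²R.
R_total = 8.77 + 4.19 + 2.57 = 15.53 Ω
I = V / R_total = 48.0 / 15.53 = 3.091 A
P_R1 = I² × R1 = (3.091)² × 8.77 = 83.78 W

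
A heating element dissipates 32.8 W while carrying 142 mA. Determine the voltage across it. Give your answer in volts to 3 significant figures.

231 V

Rearranging the power relation for the two known quantities gives V = P / I.
V = 32.8 / 0.1420 = 231.0 V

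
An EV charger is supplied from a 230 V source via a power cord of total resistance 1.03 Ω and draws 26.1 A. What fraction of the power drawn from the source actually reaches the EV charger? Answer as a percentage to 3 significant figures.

88.3 %

The power cord carries the full 26.1 A.
P_line = I² R_line = (26.10)² × 1.03 = 701.6 W
P_source = V I = 230 × 26.10 = 6003 W; P_load = 5301 W
η = P_load / P_source = 5301 / 6003 = 0.8831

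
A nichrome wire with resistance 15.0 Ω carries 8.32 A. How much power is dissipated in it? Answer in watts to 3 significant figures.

With I and R stated, P = I²R applies in one step.
P = (8.320 A)² × 15.0 Ω = 1038 W

1040 W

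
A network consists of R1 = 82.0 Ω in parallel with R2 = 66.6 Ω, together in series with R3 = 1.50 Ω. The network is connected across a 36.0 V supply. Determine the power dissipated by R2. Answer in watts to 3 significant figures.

Reduce the parallel combination to a single R_p; the circuit then becomes R_p in series with the remaining resistor.
R_p = (82.0×66.6)/(82.0+66.6) = 36.75 Ω
R_total = R_p + 1.50 = 36.75 + 1.50 = 38.25 Ω
I = V / R_total = 36.0 / 38.25 = 0.9412 A
Voltage across the parallel pair: V_p = I × R_p = 0.9412 × 36.75 = 34.59 V
R2 sits across V_p; its power is V_p²/R.
P_R2 = (34.59)² / 66.6 = 17.96 W

18.0 W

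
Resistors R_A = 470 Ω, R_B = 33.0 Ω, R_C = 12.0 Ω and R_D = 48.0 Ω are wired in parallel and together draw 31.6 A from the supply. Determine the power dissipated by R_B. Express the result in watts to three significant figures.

Only the total current is stated, so first find the parallel equivalent to get the voltage across the combination.
1/R_eq = 1/470 + 1/33.0 + 1/12.0 + 1/48.0 ⇒ R_eq = 7.321 Ω
V = I_total × R_eq = 31.60 × 7.321 = 231.3 V
P_R_B = V² / R_B = (231.3)² / 33.0 = 1622 W

1620 W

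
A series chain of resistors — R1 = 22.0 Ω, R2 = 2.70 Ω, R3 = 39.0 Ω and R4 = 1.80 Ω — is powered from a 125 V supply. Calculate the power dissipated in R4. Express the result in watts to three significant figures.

The current is common to all series resistors; compute it, then apply P = I²R for the target.
R_total = 22.0 + 2.70 + 39.0 + 1.80 = 65.50 Ω
I = V / R_total = 125 / 65.50 = 1.908 A
P_R4 = I² × R4 = (1.908)² × 1.80 = 6.556 W

6.56 W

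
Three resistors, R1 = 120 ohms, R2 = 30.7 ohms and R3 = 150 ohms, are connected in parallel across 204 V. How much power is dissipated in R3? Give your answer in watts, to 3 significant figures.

The supply voltage appears across each parallel branch — just use P = V²/R3.
P_R3 = V² / R3 = (204)² / 150 Ω = 277.4 W

277 W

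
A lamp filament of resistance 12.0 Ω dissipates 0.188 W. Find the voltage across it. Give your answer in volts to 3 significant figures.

1.50 V

Inverting the appropriate power form: V = √(P R).
V = √(0.188 × 12.0) = 1.502 V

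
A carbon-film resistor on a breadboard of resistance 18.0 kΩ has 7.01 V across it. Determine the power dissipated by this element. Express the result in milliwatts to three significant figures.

Voltage and resistance are given, so P = V²/R is the one-step route.
P = (7.01 V)² / 18000 Ω = 0.002730 W

2.73 mW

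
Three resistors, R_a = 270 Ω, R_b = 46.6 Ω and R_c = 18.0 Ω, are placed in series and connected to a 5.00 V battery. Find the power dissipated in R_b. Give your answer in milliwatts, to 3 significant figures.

10.4 mW

In a series string the same current flows through every resistor — find that current, then P = I²R for the one we want.
R_total = 270 + 46.6 + 18.0 = 334.6 Ω
I = V / R_total = 5.00 / 334.6 = 0.01494 A
P_R_b = I² × R_b = (0.01494)² × 46.6 = 0.01041 W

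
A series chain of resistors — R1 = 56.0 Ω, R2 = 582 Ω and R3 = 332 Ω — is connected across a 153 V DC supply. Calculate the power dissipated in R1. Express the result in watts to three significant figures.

Series elements share the same current, so find I first, then use P = I²R.
R_total = 56.0 + 582 + 332 = 970.0 Ω
I = V / R_total = 153 / 970.0 = 0.1577 A
P_R1 = I² × R1 = (0.1577)² × 56.0 = 1.393 W

1.39 W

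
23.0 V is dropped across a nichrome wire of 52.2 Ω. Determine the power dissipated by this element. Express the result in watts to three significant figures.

With V across and R both known, P = V²/R gives the dissipation directly.
P = (23.0 V)² / 52.2 Ω = 10.13 W

10.1 W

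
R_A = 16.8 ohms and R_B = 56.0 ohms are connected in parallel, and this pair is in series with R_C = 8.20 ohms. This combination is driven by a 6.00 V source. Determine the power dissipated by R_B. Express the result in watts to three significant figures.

0.241 W

Combine R_A and R_B into their parallel equivalent first, reducing the network to two series resistors.
R_p = (16.8×56.0)/(16.8+56.0) = 12.92 Ω
R_total = R_p + 8.20 = 12.92 + 8.20 = 21.12 Ω
I = V / R_total = 6.00 / 21.12 = 0.2840 A
Voltage across the parallel pair: V_p = I × R_p = 0.2840 × 12.92 = 3.671 V
R_B has V_p across it, so P = V_p²/R_B.
P_R_B = (3.671)² / 56.0 = 0.2406 W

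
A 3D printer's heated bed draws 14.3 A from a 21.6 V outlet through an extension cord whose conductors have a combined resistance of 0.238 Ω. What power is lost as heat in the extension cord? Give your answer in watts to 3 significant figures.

Only the current and the line resistance are needed for the I²R loss.
The extension cord carries the full 14.3 A.
P_line = I² R_line = (14.30)² × 0.238 = 48.67 W

48.7 W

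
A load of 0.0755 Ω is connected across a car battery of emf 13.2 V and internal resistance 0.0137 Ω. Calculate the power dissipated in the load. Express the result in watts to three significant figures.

Load and internal resistance form a series loop — compute the loop current, then the load power via I²R.
I = ε / (r + R) = 13.2 / (0.0137 + 0.0755) = 148.0 A
P_load = I² R = (148.0)² × 0.0755 = 1653 W

1650 W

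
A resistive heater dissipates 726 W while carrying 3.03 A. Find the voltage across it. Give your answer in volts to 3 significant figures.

240 V

Inverting the appropriate power form: V = P / I.
V = 726 / 3.030 = 239.6 V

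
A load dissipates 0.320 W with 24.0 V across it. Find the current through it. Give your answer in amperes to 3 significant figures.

The two known quantities fix the third via I = P / V.
I = 0.320 / 24.0 = 0.01333 A

0.0133 A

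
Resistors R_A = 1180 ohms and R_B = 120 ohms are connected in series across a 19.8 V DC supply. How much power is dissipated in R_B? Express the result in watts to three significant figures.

0.0278 W

Since the resistors are in series they all carry the loop current I = V/R_total; the power in any one is I²R.
R_total = 1180 + 120 = 1300 Ω
I = V / R_total = 19.8 / 1300 = 0.01523 A
P_R_B = I² × R_B = (0.01523)² × 120 = 0.02784 W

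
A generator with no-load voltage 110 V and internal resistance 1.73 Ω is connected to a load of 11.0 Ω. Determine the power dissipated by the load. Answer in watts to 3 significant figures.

821 W

Load and internal resistance form a series loop — compute the loop current, then the load power via I²R.
I = ε / (r + R) = 110 / (1.73 + 11.0) = 8.641 A
P_load = I² R = (8.641)² × 11.0 = 821.3 W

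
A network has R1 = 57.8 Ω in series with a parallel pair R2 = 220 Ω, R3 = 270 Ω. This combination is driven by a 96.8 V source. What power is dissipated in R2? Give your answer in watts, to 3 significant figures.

19.5 W

First combine the parallel branches into one equivalent R_p, then R1 + R_p is a series pair.
R_p = (220×270)/(220+270) = 121.2 Ω
R_total = 57.8 + 121.2 = 179.0 Ω
I = V / R_total = 96.8 / 179.0 = 0.5407 A
Voltage across the parallel pair: V_p = I × R_p = 0.5407 × 121.2 = 65.55 V
R2 sees V_p directly, so P = V_p² / R2.
P_R2 = (65.55)² / 220 = 19.53 W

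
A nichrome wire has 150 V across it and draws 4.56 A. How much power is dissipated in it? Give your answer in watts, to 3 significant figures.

V and I are known directly — P = V I, no intermediate step needed.
P = 150 V × 4.560 A = 684.0 W

684 W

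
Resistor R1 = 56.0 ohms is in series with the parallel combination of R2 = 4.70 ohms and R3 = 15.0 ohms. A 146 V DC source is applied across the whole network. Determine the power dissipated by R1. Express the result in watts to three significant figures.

Replace R2 and R3 with their parallel equivalent so the circuit becomes R1 in series with R_p.
R_p = (4.70×15.0)/(4.70+15.0) = 3.579 Ω
R_total = 56.0 + 3.579 = 59.58 Ω
I = V / R_total = 146 / 59.58 = 2.451 A
R1 is in the main series path, so its power is I²R1.
P_R1 = (2.451)² × 56.0 = 336.3 W

336 W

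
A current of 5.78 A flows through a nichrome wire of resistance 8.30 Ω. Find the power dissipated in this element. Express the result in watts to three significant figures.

277 W

With I and R stated, P = I²R applies in one step.
P = (5.780 A)² × 8.30 Ω = 277.3 W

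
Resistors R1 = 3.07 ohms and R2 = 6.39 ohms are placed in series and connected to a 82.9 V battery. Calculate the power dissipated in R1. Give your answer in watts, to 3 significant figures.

236 W

The current is common to all series resistors; compute it, then apply P = I²R for the target.
R_total = 3.07 + 6.39 = 9.460 Ω
I = V / R_total = 82.9 / 9.460 = 8.763 A
P_R1 = I² × R1 = (8.763)² × 3.07 = 235.8 W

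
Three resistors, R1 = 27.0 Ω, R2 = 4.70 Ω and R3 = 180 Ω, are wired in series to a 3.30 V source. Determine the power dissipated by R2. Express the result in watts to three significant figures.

Series elements share the same current, so find I first, then use P = I²R.
R_total = 27.0 + 4.70 + 180 = 211.7 Ω
I = V / R_total = 3.30 / 211.7 = 0.01559 A
P_R2 = I² × R2 = (0.01559)² × 4.70 = 0.001142 W

0.00114 W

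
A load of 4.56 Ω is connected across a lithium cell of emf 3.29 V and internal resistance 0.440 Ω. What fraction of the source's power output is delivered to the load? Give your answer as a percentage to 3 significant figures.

91.2 %

η = P_load/(P_load+P_int) = I²R/(I²R+I²r) = R/(R+r) — the I² cancels for series elements.
η = R / (R + r) = 4.56 / (4.56 + 0.440) = 0.9120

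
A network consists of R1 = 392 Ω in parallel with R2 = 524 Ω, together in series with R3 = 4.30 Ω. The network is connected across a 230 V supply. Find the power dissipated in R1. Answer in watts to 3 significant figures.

130 W

Reduce the parallel combination to a single R_p; the circuit then becomes R_p in series with the remaining resistor.
R_p = (392×524)/(392+524) = 224.2 Ω
R_total = R_p + 4.30 = 224.2 + 4.30 = 228.5 Ω
I = V / R_total = 230 / 228.5 = 1.006 A
Voltage across the parallel pair: V_p = I × R_p = 1.006 × 224.2 = 225.7 V
Use P = V²/R for R1 with V = V_p.
P_R1 = (225.7)² / 392 = 129.9 W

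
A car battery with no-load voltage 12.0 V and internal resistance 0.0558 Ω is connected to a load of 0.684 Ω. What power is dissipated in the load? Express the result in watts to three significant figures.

180 W

The internal resistance and the load are in series, so the same I flows through both; get I from ε/(r+R), then I²R for the load.
I = ε / (r + R) = 12.0 / (0.0558 + 0.684) = 16.22 A
P_load = I² R = (16.22)² × 0.684 = 180.0 W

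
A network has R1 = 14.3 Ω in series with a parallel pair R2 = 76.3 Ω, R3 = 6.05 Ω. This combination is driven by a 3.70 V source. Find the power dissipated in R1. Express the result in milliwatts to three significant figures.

494 mW

Reduce the parallel pair to R_p first; the network is then a simple series string.
R_p = (76.3×6.05)/(76.3+6.05) = 5.606 Ω
R_total = 14.3 + 5.606 = 19.91 Ω
I = V / R_total = 3.70 / 19.91 = 0.1859 A
R1 is in the main series path, so its power is I²R1.
P_R1 = (0.1859)² × 14.3 = 0.4941 W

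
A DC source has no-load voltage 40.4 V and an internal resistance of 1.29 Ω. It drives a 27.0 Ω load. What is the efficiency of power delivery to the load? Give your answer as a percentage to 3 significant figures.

95.4 %

Efficiency is P_load / P_total. With a series r and R sharing the same I, P = I²R for each, so η = R/(R+r).
η = R / (R + r) = 27.0 / (27.0 + 1.29) = 0.9544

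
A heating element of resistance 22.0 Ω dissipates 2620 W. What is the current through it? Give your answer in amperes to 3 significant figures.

Inverting the appropriate power form: I = √(P / R).
I = √(2620 / 22.0) = 10.91 A

10.9 A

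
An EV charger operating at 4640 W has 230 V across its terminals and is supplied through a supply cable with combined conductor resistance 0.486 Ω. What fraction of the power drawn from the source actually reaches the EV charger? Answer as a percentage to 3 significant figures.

95.9 %

I = P / V = 4640 / 230 = 20.17 A through the supply cable.
P_line = I² R_line = (20.17)² × 0.486 = 197.8 W
P_source = P_load + P_line = 4640 + 197.8 = 4838 W
η = P_load / P_source = 4640 / 4838 = 0.9591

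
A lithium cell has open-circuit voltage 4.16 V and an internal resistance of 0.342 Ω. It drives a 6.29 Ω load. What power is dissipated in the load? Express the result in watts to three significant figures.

2.47 W

Load and internal resistance form a series loop — compute the loop current, then the load power via I²R.
I = ε / (r + R) = 4.16 / (0.342 + 6.29) = 0.6273 A
P_load = I² R = (0.6273)² × 6.29 = 2.475 W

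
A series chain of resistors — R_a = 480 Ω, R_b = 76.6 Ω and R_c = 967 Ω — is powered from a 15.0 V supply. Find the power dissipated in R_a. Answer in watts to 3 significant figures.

Since the resistors are in series they all carry the loop current I = V/R_total; the power in any one is I²R.
R_total = 480 + 76.6 + 967 = 1524 Ω
I = V / R_total = 15.0 / 1524 = 0.009845 A
P_R_a = I² × R_a = (0.009845)² × 480 = 0.04652 W

0.0465 W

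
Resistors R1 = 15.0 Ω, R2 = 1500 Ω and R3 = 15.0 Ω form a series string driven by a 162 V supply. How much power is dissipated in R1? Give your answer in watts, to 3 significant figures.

0.168 W

Series elements share the same current, so find I first, then use P = I²R.
R_total = 15.0 + 1500 + 15.0 = 1530 Ω
I = V / R_total = 162 / 1530 = 0.1059 A
P_R1 = I² × R1 = (0.1059)² × 15.0 = 0.1682 W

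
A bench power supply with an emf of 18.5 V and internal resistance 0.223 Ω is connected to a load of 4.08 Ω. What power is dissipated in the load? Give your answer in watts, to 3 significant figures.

The internal resistance and the load are in series, so the same I flows through both; get I from ε/(r+R), then I²R for the load.
I = ε / (r + R) = 18.5 / (0.223 + 4.08) = 4.299 A
P_load = I² R = (4.299)² × 4.08 = 75.42 W

75.4 W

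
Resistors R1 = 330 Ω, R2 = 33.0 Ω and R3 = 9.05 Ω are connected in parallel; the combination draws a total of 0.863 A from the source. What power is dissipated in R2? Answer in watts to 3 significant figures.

1.09 W

We need the common branch voltage; get it from I_total × R_eq, then P = V²/R for the branch.
1/R_eq = 1/330 + 1/33.0 + 1/9.05 ⇒ R_eq = 6.953 Ω
V = I_total × R_eq = 0.8630 × 6.953 = 6.000 V
P_R2 = V² / R2 = (6.000)² / 33.0 = 1.091 W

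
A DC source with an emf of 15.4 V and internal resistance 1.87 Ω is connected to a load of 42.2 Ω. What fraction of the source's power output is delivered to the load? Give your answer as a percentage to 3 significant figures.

95.8 %

Both r and R carry the same current, so the power split is just the resistance split: η = R/(R+r).
η = R / (R + r) = 42.2 / (42.2 + 1.87) = 0.9576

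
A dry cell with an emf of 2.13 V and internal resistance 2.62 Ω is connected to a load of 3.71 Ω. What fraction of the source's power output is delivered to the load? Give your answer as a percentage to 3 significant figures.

58.6 %

η = P_load/(P_load+P_int) = I²R/(I²R+I²r) = R/(R+r) — the I² cancels for series elements.
η = R / (R + r) = 3.71 / (3.71 + 2.62) = 0.5861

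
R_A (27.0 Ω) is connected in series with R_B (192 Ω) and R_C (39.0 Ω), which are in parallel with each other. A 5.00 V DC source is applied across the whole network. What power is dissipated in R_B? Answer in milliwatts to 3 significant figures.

38.8 mW

Collapse R_B‖R_C to a single equivalent, reducing the network to two series elements.
R_p = (192×39.0)/(192+39.0) = 32.42 Ω
R_total = 27.0 + 32.42 = 59.42 Ω
I = V / R_total = 5.00 / 59.42 = 0.08415 A
Voltage across the parallel pair: V_p = I × R_p = 0.08415 × 32.42 = 2.728 V
R_B sees V_p directly, so P = V_p² / R_B.
P_R_B = (2.728)² / 192 = 0.03876 W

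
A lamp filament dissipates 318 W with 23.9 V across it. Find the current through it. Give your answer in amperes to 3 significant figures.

The two known quantities fix the third via I = P / V.
I = 318 / 23.9 = 13.31 A

13.3 A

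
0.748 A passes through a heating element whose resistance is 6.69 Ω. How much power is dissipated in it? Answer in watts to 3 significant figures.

3.74 W

Current and resistance are given, so P = I²R is the direct form.
P = (0.7480 A)² × 6.69 Ω = 3.743 W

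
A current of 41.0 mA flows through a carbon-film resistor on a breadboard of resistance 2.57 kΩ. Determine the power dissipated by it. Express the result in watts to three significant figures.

4.32 W

Current and resistance are given, so P = I²R is the direct form.
P = (0.04100 A)² × 2570 Ω = 4.320 W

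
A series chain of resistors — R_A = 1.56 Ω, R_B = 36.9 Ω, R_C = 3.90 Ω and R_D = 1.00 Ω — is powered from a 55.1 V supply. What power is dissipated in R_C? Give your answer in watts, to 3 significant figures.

6.30 W

Since the resistors are in series they all carry the loop current I = V/R_total; the power in any one is I²R.
R_total = 1.56 + 36.9 + 3.90 + 1.00 = 43.36 Ω
I = V / R_total = 55.1 / 43.36 = 1.271 A
P_R_C = I² × R_C = (1.271)² × 3.90 = 6.298 W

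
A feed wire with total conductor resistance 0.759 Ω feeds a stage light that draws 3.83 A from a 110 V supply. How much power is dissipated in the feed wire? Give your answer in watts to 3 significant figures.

The feed wire and load are in series, so the same current flows in both; the loss is I²R_line.
The feed wire carries the full 3.83 A.
P_line = I² R_line = (3.830)² × 0.759 = 11.13 W

11.1 W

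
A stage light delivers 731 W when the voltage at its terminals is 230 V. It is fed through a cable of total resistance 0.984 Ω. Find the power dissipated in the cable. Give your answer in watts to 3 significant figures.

The cable and load are in series, so the same current flows in both; the loss is I²R_line.
I = P / V = 731 / 230 = 3.178 A through the cable.
P_line = I² R_line = (3.178)² × 0.984 = 9.940 W

9.94 W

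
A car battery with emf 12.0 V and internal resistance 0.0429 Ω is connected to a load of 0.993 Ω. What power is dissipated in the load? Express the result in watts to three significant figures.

Load and internal resistance form a series loop — compute the loop current, then the load power via I²R.
I = ε / (r + R) = 12.0 / (0.0429 + 0.993) = 11.58 A
P_load = I² R = (11.58)² × 0.993 = 133.3 W

133 W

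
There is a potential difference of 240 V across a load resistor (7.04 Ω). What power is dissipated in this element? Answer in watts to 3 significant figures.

Voltage and resistance are given, so P = V²/R is the one-step route.
P = (240 V)² / 7.04 Ω = 8182 W

8180 W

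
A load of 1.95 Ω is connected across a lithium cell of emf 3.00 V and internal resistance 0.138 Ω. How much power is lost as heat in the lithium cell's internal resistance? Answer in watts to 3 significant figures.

The source's internal resistance is just another series element carrying I; its dissipation is I²r.
I = ε / (r + R) = 3.00 / (0.138 + 1.95) = 1.437 A
P_int = I² r = (1.437)² × 0.138 = 0.2849 W

0.285 W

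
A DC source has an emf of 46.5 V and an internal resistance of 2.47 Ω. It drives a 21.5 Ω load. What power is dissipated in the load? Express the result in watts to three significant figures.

80.9 W

Load and internal resistance form a series loop — compute the loop current, then the load power via I²R.
I = ε / (r + R) = 46.5 / (2.47 + 21.5) = 1.940 A
P_load = I² R = (1.940)² × 21.5 = 80.91 W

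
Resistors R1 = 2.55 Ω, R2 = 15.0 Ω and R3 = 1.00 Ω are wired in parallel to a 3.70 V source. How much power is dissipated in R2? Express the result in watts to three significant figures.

0.913 W

Every branch has 3.70 V across it, so for R2 the power is simply V²/R.
P_R2 = V² / R2 = (3.70)² / 15.0 Ω = 0.9127 W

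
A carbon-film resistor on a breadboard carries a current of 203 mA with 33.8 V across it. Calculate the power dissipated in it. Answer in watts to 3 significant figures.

6.86 W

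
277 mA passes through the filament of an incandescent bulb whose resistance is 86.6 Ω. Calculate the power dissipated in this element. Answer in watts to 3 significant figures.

Current and resistance are given, so P = I²R is the direct form.
P = (0.2770 A)² × 86.6 Ω = 6.645 W

6.64 W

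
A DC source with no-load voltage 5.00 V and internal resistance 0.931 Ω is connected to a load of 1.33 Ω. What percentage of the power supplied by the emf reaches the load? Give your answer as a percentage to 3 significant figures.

Efficiency is P_load / P_total. With a series r and R sharing the same I, P = I²R for each, so η = R/(R+r).
η = R / (R + r) = 1.33 / (1.33 + 0.931) = 0.5882

58.8 %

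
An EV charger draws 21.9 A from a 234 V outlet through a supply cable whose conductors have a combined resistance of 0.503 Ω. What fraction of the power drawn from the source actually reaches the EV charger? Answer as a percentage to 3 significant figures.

The supply cable carries the full 21.9 A.
P_line = I² R_line = (21.90)² × 0.503 = 241.2 W
P_source = V I = 234 × 21.90 = 5125 W; P_load = 4883 W
η = P_load / P_source = 4883 / 5125 = 0.9529

95.3 %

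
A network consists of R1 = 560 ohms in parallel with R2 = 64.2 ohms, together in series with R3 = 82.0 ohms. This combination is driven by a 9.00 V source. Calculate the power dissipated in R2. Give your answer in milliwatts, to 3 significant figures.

First find R_p for the parallel pair, then treat R_p + R3 as a series loop.
R_p = (560×64.2)/(560+64.2) = 57.60 Ω
R_total = R_p + 82.0 = 57.60 + 82.0 = 139.6 Ω
I = V / R_total = 9.00 / 139.6 = 0.06447 A
Voltage across the parallel pair: V_p = I × R_p = 0.06447 × 57.60 = 3.713 V
R2 sits across V_p; its power is V_p²/R.
P_R2 = (3.713)² / 64.2 = 0.2148 W

215 mW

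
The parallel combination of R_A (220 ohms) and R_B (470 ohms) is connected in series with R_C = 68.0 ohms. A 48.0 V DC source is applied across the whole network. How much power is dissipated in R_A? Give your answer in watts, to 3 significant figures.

4.96 W

Collapse the R_A‖R_B pair into one equivalent R_p; then R_p and R_C form a series string.
R_p = (220×470)/(220+470) = 149.9 Ω
R_total = R_p + 68.0 = 149.9 + 68.0 = 217.9 Ω
I = V / R_total = 48.0 / 217.9 = 0.2203 A
Voltage across the parallel pair: V_p = I × R_p = 0.2203 × 149.9 = 33.02 V
R_A has V_p across it, so P = V_p²/R_A.
P_R_A = (33.02)² / 220 = 4.955 W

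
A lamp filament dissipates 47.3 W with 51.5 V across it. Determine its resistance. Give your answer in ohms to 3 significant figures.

56.1 Ω

The two known quantities fix the third via R = V² / P.
R = (51.5)² / 47.3 = 56.07 Ω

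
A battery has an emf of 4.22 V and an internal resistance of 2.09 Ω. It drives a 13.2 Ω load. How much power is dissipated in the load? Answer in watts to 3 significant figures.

The internal resistance and the load are in series, so the same I flows through both; get I from ε/(r+R), then I²R for the load.
I = ε / (r + R) = 4.22 / (2.09 + 13.2) = 0.2760 A
P_load = I² R = (0.2760)² × 13.2 = 1.006 W

1.01 W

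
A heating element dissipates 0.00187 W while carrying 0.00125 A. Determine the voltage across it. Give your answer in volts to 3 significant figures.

1.50 V

The two known quantities fix the third via V = P / I.
V = 0.00187 / 0.001250 = 1.496 V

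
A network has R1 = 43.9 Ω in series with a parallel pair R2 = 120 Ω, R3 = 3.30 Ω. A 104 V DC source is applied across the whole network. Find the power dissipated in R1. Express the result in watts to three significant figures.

First combine the parallel branches into one equivalent R_p, then R1 + R_p is a series pair.
R_p = (120×3.30)/(120+3.30) = 3.212 Ω
R_total = 43.9 + 3.212 = 47.11 Ω
I = V / R_total = 104 / 47.11 = 2.208 A
The full supply current passes through R1: P = I²R.
P_R1 = (2.208)² × 43.9 = 213.9 W

214 W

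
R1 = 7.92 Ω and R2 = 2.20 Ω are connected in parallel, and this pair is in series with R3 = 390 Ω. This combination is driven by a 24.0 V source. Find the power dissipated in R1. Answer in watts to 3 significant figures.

0.00141 W

Combine R1 and R2 into their parallel equivalent first, reducing the network to two series resistors.
R_p = (7.92×2.20)/(7.92+2.20) = 1.722 Ω
R_total = R_p + 390 = 1.722 + 390 = 391.7 Ω
I = V / R_total = 24.0 / 391.7 = 0.06127 A
Voltage across the parallel pair: V_p = I × R_p = 0.06127 × 1.722 = 0.1055 V
R1 sits across V_p; its power is V_p²/R.
P_R1 = (0.1055)² / 7.92 = 0.001405 W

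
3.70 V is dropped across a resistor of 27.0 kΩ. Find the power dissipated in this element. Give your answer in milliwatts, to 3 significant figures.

We know the drop across the element and its resistance — P = V²/R, one step.
P = (3.70 V)² / 27000 Ω = 0.0005070 W

0.507 mW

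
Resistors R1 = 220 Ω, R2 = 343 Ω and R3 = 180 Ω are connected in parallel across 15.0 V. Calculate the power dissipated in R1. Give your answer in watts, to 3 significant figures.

Parallel branches share the same voltage; P = V²/R gives the branch power in one step.
P_R1 = V² / R1 = (15.0)² / 220 Ω = 1.023 W

1.02 W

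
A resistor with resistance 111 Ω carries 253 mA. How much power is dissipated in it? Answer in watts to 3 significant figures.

Current and resistance are given, so P = I²R is the direct form.
P = (0.2530 A)² × 111 Ω = 7.105 W

7.10 W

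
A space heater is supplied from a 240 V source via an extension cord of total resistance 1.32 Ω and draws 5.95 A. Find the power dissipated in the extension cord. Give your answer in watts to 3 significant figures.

46.7 W

Only the current and the line resistance are needed for the I²R loss.
The extension cord carries the full 5.95 A.
P_line = I² R_line = (5.950)² × 1.32 = 46.73 W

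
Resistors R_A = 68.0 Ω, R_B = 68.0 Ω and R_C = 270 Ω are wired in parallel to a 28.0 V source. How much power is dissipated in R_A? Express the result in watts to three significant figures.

The supply voltage appears across each parallel branch — just use P = V²/R_A.
P_R_A = V² / R_A = (28.0)² / 68.0 Ω = 11.53 W

11.5 W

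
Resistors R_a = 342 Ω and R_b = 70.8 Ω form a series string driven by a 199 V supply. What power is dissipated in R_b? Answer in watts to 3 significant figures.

Series elements share the same current, so find I first, then use P = I²R.
R_total = 342 + 70.8 = 412.8 Ω
I = V / R_total = 199 / 412.8 = 0.4821 A
P_R_b = I² × R_b = (0.4821)² × 70.8 = 16.45 W

16.5 W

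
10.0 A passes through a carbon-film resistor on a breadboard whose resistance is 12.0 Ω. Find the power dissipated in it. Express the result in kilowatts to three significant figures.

Current and resistance are given, so P = I²R is the direct form.
P = (10.00 A)² × 12.0 Ω = 1200 W

1.20 kW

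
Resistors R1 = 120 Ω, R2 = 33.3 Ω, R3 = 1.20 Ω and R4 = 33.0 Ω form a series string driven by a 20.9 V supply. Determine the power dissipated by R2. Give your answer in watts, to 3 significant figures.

The current is common to all series resistors; compute it, then apply P = I²R for the target.
R_total = 120 + 33.3 + 1.20 + 33.0 = 187.5 Ω
I = V / R_total = 20.9 / 187.5 = 0.1115 A
P_R2 = I² × R2 = (0.1115)² × 33.3 = 0.4137 W

0.414 W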